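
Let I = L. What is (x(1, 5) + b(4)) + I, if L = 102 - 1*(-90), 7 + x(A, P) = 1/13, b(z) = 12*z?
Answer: 3030/13 ≈ 233.08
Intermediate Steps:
x(A, P) = -90/13 (x(A, P) = -7 + 1/13 = -90/13)
L = 192 (L = 102 + 90 = 192)
I = 192
(x(1, 5) + b(4)) + I = (-90/13 + 12*4) + 192 = (-90/13 + 48) + 192 = 534/13 + 192 = 3030/13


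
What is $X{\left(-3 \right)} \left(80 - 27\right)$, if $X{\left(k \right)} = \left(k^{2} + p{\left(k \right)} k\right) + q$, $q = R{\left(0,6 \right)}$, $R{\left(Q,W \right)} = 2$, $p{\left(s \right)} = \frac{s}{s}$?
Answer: $424$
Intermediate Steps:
$p{\left(s \right)} = 1$
$q = 2$
$X{\left(k \right)} = 2 + k + k^{2}$ ($X{\left(k \right)} = \left(k^{2} + 1 k\right) + 2 = \left(k^{2} + k\right) + 2 = \left(k + k^{2}\right) + 2 = 2 + k + k^{2}$)
$X{\left(-3 \right)} \left(80 - 27\right) = \left(2 - 3 + \left(-3\right)^{2}\right) \left(80 - 27\right) = \left(2 - 3 + 9\right) 53 = 8 \cdot 53 = 424$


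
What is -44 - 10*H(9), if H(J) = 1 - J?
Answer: 36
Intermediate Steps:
-44 - 10*H(9) = -44 - 10*(1 - 1*9) = -44 - 10*(1 - 9) = -44 - 10*(-8) = -44 + 80 = 36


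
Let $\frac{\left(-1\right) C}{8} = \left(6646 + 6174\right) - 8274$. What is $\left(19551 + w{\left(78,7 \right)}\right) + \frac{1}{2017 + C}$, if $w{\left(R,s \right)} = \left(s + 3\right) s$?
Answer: $\frac{674000970}{34351} \approx 19621.0$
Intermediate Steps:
$C = -36368$ ($C = - 8 \left(\left(6646 + 6174\right) - 8274\right) = - 8 \left(12820 - 8274\right) = \left(-8\right) 4546 = -36368$)
$w{\left(R,s \right)} = s \left(3 + s\right)$ ($w{\left(R,s \right)} = \left(3 + s\right) s = s \left(3 + s\right)$)
$\left(19551 + w{\left(78,7 \right)}\right) + \frac{1}{2017 + C} = \left(19551 + 7 \left(3 + 7\right)\right) + \frac{1}{2017 - 36368} = \left(19551 + 7 \cdot 10\right) + \frac{1}{-34351} = \left(19551 + 70\right) - \frac{1}{34351} = 19621 - \frac{1}{34351} = \frac{674000970}{34351}$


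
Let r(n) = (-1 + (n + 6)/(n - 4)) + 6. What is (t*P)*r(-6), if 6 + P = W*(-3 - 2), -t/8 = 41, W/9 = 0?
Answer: 9840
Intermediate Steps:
W = 0 (W = 9*0 = 0)
t = -328 (t = -8*41 = -328)
r(n) = 5 + (6 + n)/(-4 + n) (r(n) = (-1 + (6 + n)/(-4 + n)) + 6 = 5 + (6 + n)/(-4 + n))
P = -6 (P = -6 + 0*(-3 - 2) = -6 + 0*(-5) = -6 + 0 = -6)
(t*P)*r(-6) = (-328*(-6))*(2*(-7 + 3*(-6))/(-4 - 6)) = 1968*(2*(-7 - 18)/(-10)) = 1968*(2*(-1/10)*(-25)) = 1968*5 = 9840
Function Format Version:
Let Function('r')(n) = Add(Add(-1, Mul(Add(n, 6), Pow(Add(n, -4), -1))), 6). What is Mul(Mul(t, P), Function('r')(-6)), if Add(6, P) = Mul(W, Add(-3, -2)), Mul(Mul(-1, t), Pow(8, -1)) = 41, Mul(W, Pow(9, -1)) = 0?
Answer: 9840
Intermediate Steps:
W = 0 (W = Mul(9, 0) = 0)
t = -328 (t = Mul(-8, 41) = -328)
Function('r')(n) = Add(5, Mul(Pow(Add(-4, n), -1), Add(6, n))) (Function('r')(n) = Add(Add(-1, Mul(Add(6, n), Pow(Add(-4, n), -1))), 6) = Add(Add(-1, Mul(Pow(Add(-4, n), -1), Add(6, n))), 6) = Add(5, Mul(Pow(Add(-4, n), -1), Add(6, n))))
P = -6 (P = Add(-6, Mul(0, Add(-3, -2))) = Add(-6, Mul(0, -5)) = Add(-6, 0) = -6)
Mul(Mul(t, P), Function('r')(-6)) = Mul(Mul(-328, -6), Mul(2, Pow(Add(-4, -6), -1), Add(-7, Mul(3, -6)))) = Mul(1968, Mul(2, Pow(-10, -1), Add(-7, -18))) = Mul(1968, Mul(2, Rational(-1, 10), -25)) = Mul(1968, 5) = 9840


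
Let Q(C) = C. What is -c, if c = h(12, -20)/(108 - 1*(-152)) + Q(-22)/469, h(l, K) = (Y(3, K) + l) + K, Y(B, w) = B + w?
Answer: 3489/24388 ≈ 0.14306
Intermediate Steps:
h(l, K) = 3 + l + 2*K (h(l, K) = ((3 + K) + l) + K = (3 + K + l) + K = 3 + l + 2*K)
c = -3489/24388 (c = (3 + 12 + 2*(-20))/(108 - 1*(-152)) - 22/469 = (3 + 12 - 40)/(108 + 152) - 22*1/469 = -25/260 - 22/469 = -25*1/260 - 22/469 = -5/52 - 22/469 = -3489/24388 ≈ -0.14306)
-c = -1*(-3489/24388) = 3489/24388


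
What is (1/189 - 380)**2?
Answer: 5157968761/35721 ≈ 1.4440e+5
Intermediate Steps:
(1/189 - 380)**2 = (-71819/189)**2 = 5157968761/35721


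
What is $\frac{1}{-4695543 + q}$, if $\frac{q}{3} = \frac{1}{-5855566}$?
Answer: $- \frac{5855566}{27495061942341} \approx -2.1297 \cdot 10^{-7}$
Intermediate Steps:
$q = - \frac{3}{5855566}$ ($q = \frac{3}{-5855566} = 3 \left(- \frac{1}{5855566}\right) = - \frac{3}{5855566} \approx -5.1233 \cdot 10^{-7}$)
$\frac{1}{-4695543 + q} = \frac{1}{-4695543 - \frac{3}{5855566}} = \frac{1}{- \frac{27495061942341}{5855566}} = - \frac{5855566}{27495061942341}$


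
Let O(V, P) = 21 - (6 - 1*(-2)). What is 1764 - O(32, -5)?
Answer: 1751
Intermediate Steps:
O(V, P) = 13 (O(V, P) = 21 - (6 + 2) = 21 - 1*8 = 21 - 8 = 13)
1764 - O(32, -5) = 1764 - 1*13 = 1764 - 13 = 1751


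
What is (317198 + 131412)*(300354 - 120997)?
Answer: 80461343770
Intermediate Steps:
(317198 + 131412)*(300354 - 120997) = 448610*179357 = 80461343770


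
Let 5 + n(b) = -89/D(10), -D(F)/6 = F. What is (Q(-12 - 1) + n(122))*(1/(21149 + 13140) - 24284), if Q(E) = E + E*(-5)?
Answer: -161483258945/137156 ≈ -1.1774e+6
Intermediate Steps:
D(F) = -6*F
Q(E) = -4*E (Q(E) = E - 5*E = -4*E)
n(b) = -211/60 (n(b) = -5 - 89/((-6*10)) = -5 - 89/(-60) = -5 - 89*(-1/60) = -5 + 89/60 = -211/60)
(Q(-12 - 1) + n(122))*(1/(21149 + 13140) - 24284) = (-4*(-12 - 1) - 211/60)*(1/(21149 + 13140) - 24284) = (-4*(-13) - 211/60)*(1/34289 - 24284) = (52 - 211/60)*(1/34289 - 24284) = (2909/60)*(-832674075/34289) = -161483258945/137156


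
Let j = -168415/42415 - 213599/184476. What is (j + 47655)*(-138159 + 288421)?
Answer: 5602350076059666265/782454954 ≈ 7.1600e+9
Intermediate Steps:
j = -8025665425/1564909908 (j = -168415*1/42415 - 213599*1/184476 = -33683/8483 - 213599/184476 = -8025665425/1564909908 ≈ -5.1285)
(j + 47655)*(-138159 + 288421) = (-8025665425/1564909908 + 47655)*(-138159 + 288421) = (74567756000315/1564909908)*150262 = 5602350076059666265/782454954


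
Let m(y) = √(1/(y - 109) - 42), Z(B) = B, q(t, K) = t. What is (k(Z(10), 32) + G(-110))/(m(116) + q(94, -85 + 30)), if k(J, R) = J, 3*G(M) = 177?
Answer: 15134/20715 - 23*I*√2051/20715 ≈ 0.73058 - 0.050284*I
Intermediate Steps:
G(M) = 59 (G(M) = (⅓)*177 = 59)
m(y) = √(-42 + 1/(-109 + y)) (m(y) = √(1/(-109 + y) - 42) = √(-42 + 1/(-109 + y)))
(k(Z(10), 32) + G(-110))/(m(116) + q(94, -85 + 30)) = (10 + 59)/(√((4579 - 42*116)/(-109 + 116)) + 94) = 69/(√((4579 - 4872)/7) + 94) = 69/(√((⅐)*(-293)) + 94) = 69/(√(-293/7) + 94) = 69/(I*√2051/7 + 94) = 69/(94 + I*√2051/7)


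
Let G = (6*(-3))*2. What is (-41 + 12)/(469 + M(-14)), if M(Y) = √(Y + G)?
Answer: -13601/220011 + 145*I*√2/220011 ≈ -0.06182 + 0.00093205*I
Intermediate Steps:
G = -36 (G = -18*2 = -36)
M(Y) = √(-36 + Y) (M(Y) = √(Y - 36) = √(-36 + Y))
(-41 + 12)/(469 + M(-14)) = (-41 + 12)/(469 + √(-36 - 14)) = -29/(469 + √(-50)) = -29/(469 + 5*I*√2)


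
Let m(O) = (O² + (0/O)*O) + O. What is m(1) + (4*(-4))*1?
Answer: -14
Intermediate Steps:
m(O) = O + O² (m(O) = (O² + 0*O) + O = (O² + 0) + O = O² + O = O + O²)
m(1) + (4*(-4))*1 = 1*(1 + 1) + (4*(-4))*1 = 1*2 - 16*1 = 2 - 16 = -14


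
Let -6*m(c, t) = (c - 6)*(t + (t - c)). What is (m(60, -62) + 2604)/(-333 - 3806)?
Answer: -4260/4139 ≈ -1.0292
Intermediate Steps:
m(c, t) = -(-6 + c)*(-c + 2*t)/6 (m(c, t) = -(c - 6)*(t + (t - c))/6 = -(-6 + c)*(-c + 2*t)/6)
(m(60, -62) + 2604)/(-333 - 3806) = ((-1*60 + 2*(-62) + (1/6)*60**2 - 1/3*60*(-62)) + 2604)/(-333 - 3806) = ((-60 - 124 + (1/6)*3600 + 1240) + 2604)/(-4139) = ((-60 - 124 + 600 + 1240) + 2604)*(-1/4139) = (1656 + 2604)*(-1/4139) = 4260*(-1/4139) = -4260/4139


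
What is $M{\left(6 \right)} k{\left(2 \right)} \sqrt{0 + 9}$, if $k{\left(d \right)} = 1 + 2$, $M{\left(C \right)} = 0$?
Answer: $0$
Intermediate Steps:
$k{\left(d \right)} = 3$
$M{\left(6 \right)} k{\left(2 \right)} \sqrt{0 + 9} = 0 \cdot 3 \sqrt{0 + 9} = 0 \sqrt{9} = 0 \cdot 3 = 0$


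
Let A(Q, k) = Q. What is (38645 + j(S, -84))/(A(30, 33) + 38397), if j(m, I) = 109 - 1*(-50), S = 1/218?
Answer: 38804/38427 ≈ 1.0098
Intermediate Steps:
S = 1/218 ≈ 0.0045872
j(m, I) = 159 (j(m, I) = 109 + 50 = 159)
(38645 + j(S, -84))/(A(30, 33) + 38397) = (38645 + 159)/(30 + 38397) = 38804/38427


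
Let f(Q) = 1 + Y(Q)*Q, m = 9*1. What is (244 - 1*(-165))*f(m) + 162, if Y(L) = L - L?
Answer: 571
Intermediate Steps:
Y(L) = 0
m = 9
f(Q) = 1 (f(Q) = 1 + 0*Q = 1 + 0 = 1)
(244 - 1*(-165))*f(m) + 162 = (244 - 1*(-165))*1 + 162 = (244 + 165)*1 + 162 = 409*1 + 162 = 409 + 162 = 571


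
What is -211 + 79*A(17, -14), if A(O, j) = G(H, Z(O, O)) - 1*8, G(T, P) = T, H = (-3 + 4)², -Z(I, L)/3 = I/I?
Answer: -764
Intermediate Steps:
Z(I, L) = -3 (Z(I, L) = -3*I/I = -3*1 = -3)
H = 1 (H = 1² = 1)
A(O, j) = -7 (A(O, j) = 1 - 1*8 = 1 - 8 = -7)
-211 + 79*A(17, -14) = -211 + 79*(-7) = -211 - 553 = -764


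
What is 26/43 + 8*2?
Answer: 714/43 ≈ 16.605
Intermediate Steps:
26/43 + 8*2 = 26*(1/43) + 16 = 26/43 + 16 = 714/43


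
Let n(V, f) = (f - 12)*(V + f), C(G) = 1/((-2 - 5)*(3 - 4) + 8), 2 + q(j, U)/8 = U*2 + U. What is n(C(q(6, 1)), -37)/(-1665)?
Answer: -27146/24975 ≈ -1.0869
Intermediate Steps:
q(j, U) = -16 + 24*U (q(j, U) = -16 + 8*(U*2 + U) = -16 + 8*(2*U + U) = -16 + 8*(3*U) = -16 + 24*U)
C(G) = 1/15 (C(G) = 1/(-7*(-1) + 8) = 1/(7 + 8) = 1/15)
n(V, f) = (-12 + f)*(V + f)
n(C(q(6, 1)), -37)/(-1665) = ((-37)² - 12*1/15 - 12*(-37) + (1/15)*(-37))/(-1665) = (1369 - ⅘ + 444 - 37/15)*(-1/1665) = (27146/15)*(-1/1665) = -27146/24975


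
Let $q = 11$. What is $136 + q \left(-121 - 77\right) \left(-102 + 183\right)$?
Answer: $-176282$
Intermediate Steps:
$136 + q \left(-121 - 77\right) \left(-102 + 183\right) = 136 + 11 \left(-121 - 77\right) \left(-102 + 183\right) = 136 + 11 \left(\left(-198\right) 81\right) = 136 + 11 \left(-16038\right) = 136 - 176418 = -176282$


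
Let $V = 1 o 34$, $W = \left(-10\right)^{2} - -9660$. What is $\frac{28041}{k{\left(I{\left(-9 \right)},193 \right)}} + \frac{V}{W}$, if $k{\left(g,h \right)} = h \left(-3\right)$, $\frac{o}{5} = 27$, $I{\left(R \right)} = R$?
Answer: $- \frac{9034085}{188368} \approx -47.96$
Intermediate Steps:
$o = 135$ ($o = 5 \cdot 27 = 135$)
$k{\left(g,h \right)} = - 3 h$
$W = 9760$ ($W = 100 + 9660 = 9760$)
$V = 4590$ ($V = 1 \cdot 135 \cdot 34 = 135 \cdot 34 = 4590$)
$\frac{28041}{k{\left(I{\left(-9 \right)},193 \right)}} + \frac{V}{W} = \frac{28041}{\left(-3\right) 193} + \frac{4590}{9760} = \frac{28041}{-579} + 4590 \cdot \frac{1}{9760} = 28041 \left(- \frac{1}{579}\right) + \frac{459}{976} = - \frac{9347}{193} + \frac{459}{976} = - \frac{9034085}{188368}$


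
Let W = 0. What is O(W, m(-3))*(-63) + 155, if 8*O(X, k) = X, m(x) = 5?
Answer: 155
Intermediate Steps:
O(X, k) = X/8
O(W, m(-3))*(-63) + 155 = ((⅛)*0)*(-63) + 155 = 0*(-63) + 155 = 0 + 155 = 155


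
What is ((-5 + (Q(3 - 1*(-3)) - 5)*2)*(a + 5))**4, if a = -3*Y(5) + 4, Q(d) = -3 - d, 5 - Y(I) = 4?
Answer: 1536953616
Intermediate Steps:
Y(I) = 1 (Y(I) = 5 - 1*4 = 5 - 4 = 1)
a = 1 (a = -3*1 + 4 = -3 + 4 = 1)
((-5 + (Q(3 - 1*(-3)) - 5)*2)*(a + 5))**4 = ((-5 + ((-3 - (3 - 1*(-3))) - 5)*2)*(1 + 5))**4 = ((-5 + ((-3 - (3 + 3)) - 5)*2)*6)**4 = ((-5 + ((-3 - 1*6) - 5)*2)*6)**4 = ((-5 + ((-3 - 6) - 5)*2)*6)**4 = ((-5 + (-9 - 5)*2)*6)**4 = ((-5 - 14*2)*6)**4 = ((-5 - 28)*6)**4 = (-33*6)**4 = (-198)**4 = 1536953616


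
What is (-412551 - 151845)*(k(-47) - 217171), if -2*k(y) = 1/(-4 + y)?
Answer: 2083697449106/17 ≈ 1.2257e+11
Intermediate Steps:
k(y) = -1/(2*(-4 + y))
(-412551 - 151845)*(k(-47) - 217171) = (-412551 - 151845)*(-1/(-8 + 2*(-47)) - 217171) = -564396*(-1/(-8 - 94) - 217171) = -564396*(-1/(-102) - 217171) = -564396*(-1*(-1/102) - 217171) = -564396*(1/102 - 217171) = -564396*(-22151441/102) = 2083697449106/17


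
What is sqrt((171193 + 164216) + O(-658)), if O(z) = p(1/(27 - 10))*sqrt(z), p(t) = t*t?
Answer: sqrt(96933201 + I*sqrt(658))/17 ≈ 579.15 + 7.663e-5*I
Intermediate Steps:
p(t) = t**2
O(z) = sqrt(z)/289 (O(z) = (1/(27 - 10))**2*sqrt(z) = (1/17)**2*sqrt(z) = sqrt(z)/289)
sqrt((171193 + 164216) + O(-658)) = sqrt((171193 + 164216) + sqrt(-658)/289) = sqrt(335409 + (I*sqrt(658))/289) = sqrt(335409 + I*sqrt(658)/289)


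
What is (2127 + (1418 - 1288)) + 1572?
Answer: 3829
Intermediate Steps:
(2127 + (1418 - 1288)) + 1572 = (2127 + 130) + 1572 = 2257 + 1572 = 3829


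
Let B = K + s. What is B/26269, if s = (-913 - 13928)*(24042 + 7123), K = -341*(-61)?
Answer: -462498964/26269 ≈ -17606.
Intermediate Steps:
K = 20801
s = -462519765 (s = -14841*31165 = -462519765)
B = -462498964 (B = 20801 - 462519765 = -462498964)
B/26269 = -462498964/26269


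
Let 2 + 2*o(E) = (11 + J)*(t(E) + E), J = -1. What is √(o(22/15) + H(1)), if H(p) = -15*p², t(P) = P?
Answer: 2*I*√3/3 ≈ 1.1547*I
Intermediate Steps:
o(E) = -1 + 10*E (o(E) = -1 + ((11 - 1)*(E + E))/2 = -1 + (10*(2*E))/2 = -1 + (20*E)/2 = -1 + 10*E)
√(o(22/15) + H(1)) = √((-1 + 10*(22/15)) - 15*1²) = √((-1 + 10*(22*(1/15))) - 15*1) = √((-1 + 10*(22/15)) - 15) = √((-1 + 44/3) - 15) = √(41/3 - 15) = √(-4/3) = 2*I*√3/3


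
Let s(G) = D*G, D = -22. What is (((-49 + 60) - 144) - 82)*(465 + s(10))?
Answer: -52675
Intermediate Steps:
s(G) = -22*G
(((-49 + 60) - 144) - 82)*(465 + s(10)) = (((-49 + 60) - 144) - 82)*(465 - 22*10) = ((11 - 144) - 82)*(465 - 220) = (-133 - 82)*245 = -215*245 = -52675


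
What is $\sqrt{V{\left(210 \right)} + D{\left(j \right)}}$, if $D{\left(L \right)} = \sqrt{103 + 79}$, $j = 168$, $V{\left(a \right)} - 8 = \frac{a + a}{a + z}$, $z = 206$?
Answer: $\frac{\sqrt{24362 + 2704 \sqrt{182}}}{52} \approx 4.7435$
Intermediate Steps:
$V{\left(a \right)} = 8 + \frac{2 a}{206 + a}$ ($V{\left(a \right)} = 8 + \frac{a + a}{a + 206} = 8 + \frac{2 a}{206 + a}$)
$D{\left(L \right)} = \sqrt{182}$
$\sqrt{V{\left(210 \right)} + D{\left(j \right)}} = \sqrt{\frac{2 \left(824 + 5 \cdot 210\right)}{206 + 210} + \sqrt{182}} = \sqrt{\frac{2 \left(824 + 1050\right)}{416} + \sqrt{182}} = \sqrt{2 \cdot \frac{1}{416} \cdot 1874 + \sqrt{182}} = \sqrt{\frac{937}{104} + \sqrt{182}}$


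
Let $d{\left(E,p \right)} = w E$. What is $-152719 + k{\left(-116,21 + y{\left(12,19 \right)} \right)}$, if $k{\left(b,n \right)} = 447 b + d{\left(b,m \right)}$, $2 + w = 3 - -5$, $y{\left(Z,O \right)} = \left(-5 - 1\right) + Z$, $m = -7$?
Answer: $-205267$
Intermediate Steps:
$y{\left(Z,O \right)} = -6 + Z$
$w = 6$ ($w = -2 + \left(3 - -5\right) = -2 + \left(3 + 5\right) = -2 + 8 = 6$)
$d{\left(E,p \right)} = 6 E$
$k{\left(b,n \right)} = 453 b$ ($k{\left(b,n \right)} = 447 b + 6 b = 453 b$)
$-152719 + k{\left(-116,21 + y{\left(12,19 \right)} \right)} = -152719 + 453 \left(-116\right) = -152719 - 52548 = -205267$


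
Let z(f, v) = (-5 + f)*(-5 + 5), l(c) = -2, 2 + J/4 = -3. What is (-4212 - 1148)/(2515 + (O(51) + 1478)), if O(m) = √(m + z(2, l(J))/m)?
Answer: -3567080/2657333 + 2680*√51/7971999 ≈ -1.3400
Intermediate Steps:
J = -20 (J = -8 + 4*(-3) = -8 - 12 = -20)
z(f, v) = 0 (z(f, v) = (-5 + f)*0 = 0)
O(m) = √m (O(m) = √(m + 0/m) = √(m + 0) = √m)
(-4212 - 1148)/(2515 + (O(51) + 1478)) = (-4212 - 1148)/(2515 + (√51 + 1478)) = -5360/(2515 + (1478 + √51)) = -5360/(3993 + √51)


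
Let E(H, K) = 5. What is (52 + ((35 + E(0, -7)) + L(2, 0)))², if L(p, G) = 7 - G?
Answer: 9801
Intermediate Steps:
(52 + ((35 + E(0, -7)) + L(2, 0)))² = (52 + ((35 + 5) + (7 - 1*0)))² = (52 + (40 + (7 + 0)))² = (52 + (40 + 7))² = (52 + 47)² = 99² = 9801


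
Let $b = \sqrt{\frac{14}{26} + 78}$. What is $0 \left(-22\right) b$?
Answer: $0$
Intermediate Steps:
$b = \frac{\sqrt{13273}}{13}$ ($b = \sqrt{14 \cdot \frac{1}{26} + 78} = \sqrt{\frac{7}{13} + 78} = \sqrt{\frac{1021}{13}} = \frac{\sqrt{13273}}{13} \approx 8.8622$)
$0 \left(-22\right) b = 0 \left(-22\right) \frac{\sqrt{13273}}{13} = 0 \frac{\sqrt{13273}}{13} = 0$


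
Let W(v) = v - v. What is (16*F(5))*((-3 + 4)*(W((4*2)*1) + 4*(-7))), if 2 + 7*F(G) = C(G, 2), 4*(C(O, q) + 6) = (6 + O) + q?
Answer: 304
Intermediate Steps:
C(O, q) = -9/2 + O/4 + q/4 (C(O, q) = -6 + ((6 + O) + q)/4 = -6 + (6 + O + q)/4 = -6 + (3/2 + O/4 + q/4) = -9/2 + O/4 + q/4)
W(v) = 0
F(G) = -6/7 + G/28 (F(G) = -2/7 + (-9/2 + G/4 + (¼)*2)/7 = -2/7 + (-9/2 + G/4 + ½)/7 = -2/7 + (-4 + G/4)/7 = -2/7 + (-4/7 + G/28) = -6/7 + G/28)
(16*F(5))*((-3 + 4)*(W((4*2)*1) + 4*(-7))) = (16*(-6/7 + (1/28)*5))*((-3 + 4)*(0 + 4*(-7))) = (16*(-6/7 + 5/28))*(1*(0 - 28)) = (16*(-19/28))*(1*(-28)) = -76/7*(-28) = 304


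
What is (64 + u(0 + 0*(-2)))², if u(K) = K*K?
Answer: 4096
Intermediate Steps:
u(K) = K²
(64 + u(0 + 0*(-2)))² = (64 + (0 + 0*(-2))²)² = (64 + (0 + 0)²)² = (64 + 0²)² = (64 + 0)² = 64² = 4096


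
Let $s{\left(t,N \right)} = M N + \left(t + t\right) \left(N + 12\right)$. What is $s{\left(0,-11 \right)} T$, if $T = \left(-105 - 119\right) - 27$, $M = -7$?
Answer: $-19327$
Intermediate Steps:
$T = -251$ ($T = -224 - 27 = -251$)
$s{\left(t,N \right)} = - 7 N + 2 t \left(12 + N\right)$ ($s{\left(t,N \right)} = - 7 N + \left(t + t\right) \left(N + 12\right) = - 7 N + 2 t \left(12 + N\right)$)
$s{\left(0,-11 \right)} T = \left(\left(-7\right) \left(-11\right) + 24 \cdot 0 + 2 \left(-11\right) 0\right) \left(-251\right) = \left(77 + 0 + 0\right) \left(-251\right) = 77 \left(-251\right) = -19327$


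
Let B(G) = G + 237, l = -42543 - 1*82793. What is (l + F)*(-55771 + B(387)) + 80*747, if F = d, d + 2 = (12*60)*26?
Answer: 5879722606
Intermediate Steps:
d = 18718 (d = -2 + (12*60)*26 = -2 + 720*26 = -2 + 18720 = 18718)
l = -125336 (l = -42543 - 82793 = -125336)
F = 18718
B(G) = 237 + G
(l + F)*(-55771 + B(387)) + 80*747 = (-125336 + 18718)*(-55771 + (237 + 387)) + 80*747 = -106618*(-55771 + 624) + 59760 = -106618*(-55147) + 59760 = 5879662846 + 59760 = 5879722606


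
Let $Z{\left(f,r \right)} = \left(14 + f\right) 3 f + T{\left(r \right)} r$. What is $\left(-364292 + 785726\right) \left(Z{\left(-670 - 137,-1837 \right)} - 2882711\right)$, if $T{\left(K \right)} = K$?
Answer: $1016377013574$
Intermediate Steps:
$Z{\left(f,r \right)} = r^{2} + f \left(42 + 3 f\right)$ ($Z{\left(f,r \right)} = \left(14 + f\right) 3 f + r r = \left(42 + 3 f\right) f + r^{2} = f \left(42 + 3 f\right) + r^{2} = r^{2} + f \left(42 + 3 f\right)$)
$\left(-364292 + 785726\right) \left(Z{\left(-670 - 137,-1837 \right)} - 2882711\right) = \left(-364292 + 785726\right) \left(\left(\left(-1837\right)^{2} + 3 \left(-670 - 137\right)^{2} + 42 \left(-670 - 137\right)\right) - 2882711\right) = 421434 \left(\left(3374569 + 3 \left(-670 - 137\right)^{2} + 42 \left(-670 - 137\right)\right) - 2882711\right) = 421434 \left(\left(3374569 + 3 \left(-807\right)^{2} + 42 \left(-807\right)\right) - 2882711\right) = 421434 \left(\left(3374569 + 3 \cdot 651249 - 33894\right) - 2882711\right) = 421434 \left(\left(3374569 + 1953747 - 33894\right) - 2882711\right) = 421434 \left(5294422 - 2882711\right) = 421434 \cdot 2411711 = 1016377013574$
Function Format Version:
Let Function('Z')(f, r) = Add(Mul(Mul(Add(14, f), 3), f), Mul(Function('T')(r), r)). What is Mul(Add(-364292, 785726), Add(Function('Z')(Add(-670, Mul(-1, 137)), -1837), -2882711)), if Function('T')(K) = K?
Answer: 1016377013574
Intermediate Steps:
Function('Z')(f, r) = Add(Pow(r, 2), Mul(f, Add(42, Mul(3, f)))) (Function('Z')(f, r) = Add(Mul(Mul(Add(14, f), 3), f), Mul(r, r)) = Add(Mul(Add(42, Mul(3, f)), f), Pow(r, 2)) = Add(Mul(f, Add(42, Mul(3, f))), Pow(r, 2)) = Add(Pow(r, 2), Mul(f, Add(42, Mul(3, f)))))
Mul(Add(-364292, 785726), Add(Function('Z')(Add(-670, Mul(-1, 137)), -1837), -2882711)) = Mul(Add(-364292, 785726), Add(Add(Pow(-1837, 2), Mul(3, Pow(Add(-670, Mul(-1, 137)), 2)), Mul(42, Add(-670, Mul(-1, 137)))), -2882711)) = Mul(421434, Add(Add(3374569, Mul(3, Pow(Add(-670, -137), 2)), Mul(42, Add(-670, -137))), -2882711)) = Mul(421434, Add(Add(3374569, Mul(3, Pow(-807, 2)), Mul(42, -807)), -2882711)) = Mul(421434, Add(Add(3374569, Mul(3, 651249), -33894), -2882711)) = Mul(421434, Add(Add(3374569, 1953747, -33894), -2882711)) = Mul(421434, Add(5294422, -2882711)) = Mul(421434, 2411711) = 1016377013574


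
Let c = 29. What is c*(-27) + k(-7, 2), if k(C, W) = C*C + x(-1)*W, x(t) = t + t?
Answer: -738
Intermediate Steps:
x(t) = 2*t
k(C, W) = C² - 2*W (k(C, W) = C*C + (2*(-1))*W = C² - 2*W)
c*(-27) + k(-7, 2) = 29*(-27) + ((-7)² - 2*2) = -783 + (49 - 4) = -783 + 45 = -738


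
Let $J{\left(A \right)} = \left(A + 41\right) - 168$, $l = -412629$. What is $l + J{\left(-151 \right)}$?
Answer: $-412907$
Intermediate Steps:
$J{\left(A \right)} = -127 + A$ ($J{\left(A \right)} = \left(41 + A\right) - 168 = -127 + A$)
$l + J{\left(-151 \right)} = -412629 - 278 = -412907$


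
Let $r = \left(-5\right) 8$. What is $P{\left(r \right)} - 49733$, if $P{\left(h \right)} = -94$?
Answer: $-49827$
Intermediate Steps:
$r = -40$
$P{\left(r \right)} - 49733 = -94 - 49733 = -49827$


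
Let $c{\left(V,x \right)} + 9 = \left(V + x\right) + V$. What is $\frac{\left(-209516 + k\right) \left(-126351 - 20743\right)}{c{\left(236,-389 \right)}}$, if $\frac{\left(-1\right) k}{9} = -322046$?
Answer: $- \frac{197760381206}{37} \approx -5.3449 \cdot 10^{9}$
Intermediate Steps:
$c{\left(V,x \right)} = -9 + x + 2 V$ ($c{\left(V,x \right)} = -9 + \left(\left(V + x\right) + V\right) = -9 + \left(x + 2 V\right) = -9 + x + 2 V$)
$k = 2898414$ ($k = \left(-9\right) \left(-322046\right) = 2898414$)
$\frac{\left(-209516 + k\right) \left(-126351 - 20743\right)}{c{\left(236,-389 \right)}} = \frac{\left(-209516 + 2898414\right) \left(-126351 - 20743\right)}{-9 - 389 + 2 \cdot 236} = \frac{2688898 \left(-147094\right)}{-9 - 389 + 472} = - \frac{395520762412}{74} = \left(-395520762412\right) \frac{1}{74} = - \frac{197760381206}{37}$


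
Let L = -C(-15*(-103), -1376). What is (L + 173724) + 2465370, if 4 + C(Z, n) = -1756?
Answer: 2640854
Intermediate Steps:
C(Z, n) = -1760 (C(Z, n) = -4 - 1756 = -1760)
L = 1760 (L = -1*(-1760) = 1760)
(L + 173724) + 2465370 = (1760 + 173724) + 2465370 = 175484 + 2465370 = 2640854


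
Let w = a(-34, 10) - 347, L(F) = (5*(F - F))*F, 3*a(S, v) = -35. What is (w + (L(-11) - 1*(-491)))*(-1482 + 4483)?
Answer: 1191397/3 ≈ 3.9713e+5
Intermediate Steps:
a(S, v) = -35/3 (a(S, v) = (⅓)*(-35) = -35/3)
L(F) = 0 (L(F) = (5*0)*F = 0*F = 0)
w = -1076/3 (w = -35/3 - 347 = -1076/3 ≈ -358.67)
(w + (L(-11) - 1*(-491)))*(-1482 + 4483) = (-1076/3 + (0 - 1*(-491)))*(-1482 + 4483) = (-1076/3 + (0 + 491))*3001 = (-1076/3 + 491)*3001 = (397/3)*3001 = 1191397/3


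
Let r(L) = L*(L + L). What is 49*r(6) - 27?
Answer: 3501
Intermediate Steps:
r(L) = 2*L**2 (r(L) = L*(2*L) = 2*L**2)
49*r(6) - 27 = 49*(2*6**2) - 27 = 49*(2*36) - 27 = 49*72 - 27 = 3528 - 27 = 3501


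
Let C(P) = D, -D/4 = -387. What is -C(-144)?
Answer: -1548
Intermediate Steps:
D = 1548 (D = -4*(-387) = 1548)
C(P) = 1548
-C(-144) = -1*1548 = -1548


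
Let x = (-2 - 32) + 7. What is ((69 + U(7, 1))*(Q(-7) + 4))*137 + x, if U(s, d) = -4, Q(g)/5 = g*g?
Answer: 2217318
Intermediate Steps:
Q(g) = 5*g² (Q(g) = 5*(g*g) = 5*g²)
x = -27 (x = -34 + 7 = -27)
((69 + U(7, 1))*(Q(-7) + 4))*137 + x = ((69 - 4)*(5*(-7)² + 4))*137 - 27 = (65*(5*49 + 4))*137 - 27 = (65*(245 + 4))*137 - 27 = (65*249)*137 - 27 = 16185*137 - 27 = 2217345 - 27 = 2217318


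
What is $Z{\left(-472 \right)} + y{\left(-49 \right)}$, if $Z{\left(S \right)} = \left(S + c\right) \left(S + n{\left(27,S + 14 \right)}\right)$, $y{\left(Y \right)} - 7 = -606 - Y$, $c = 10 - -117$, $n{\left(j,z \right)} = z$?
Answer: $320300$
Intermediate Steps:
$c = 127$ ($c = 10 + 117 = 127$)
$y{\left(Y \right)} = -599 - Y$ ($y{\left(Y \right)} = 7 - \left(606 + Y\right) = -599 - Y$)
$Z{\left(S \right)} = \left(14 + 2 S\right) \left(127 + S\right)$ ($Z{\left(S \right)} = \left(S + 127\right) \left(S + \left(S + 14\right)\right) = \left(127 + S\right) \left(S + \left(14 + S\right)\right) = \left(127 + S\right) \left(14 + 2 S\right) = \left(14 + 2 S\right) \left(127 + S\right)$)
$Z{\left(-472 \right)} + y{\left(-49 \right)} = \left(1778 + 2 \left(-472\right)^{2} + 268 \left(-472\right)\right) - 550 = \left(1778 + 2 \cdot 222784 - 126496\right) + \left(-599 + 49\right) = \left(1778 + 445568 - 126496\right) - 550 = 320850 - 550 = 320300$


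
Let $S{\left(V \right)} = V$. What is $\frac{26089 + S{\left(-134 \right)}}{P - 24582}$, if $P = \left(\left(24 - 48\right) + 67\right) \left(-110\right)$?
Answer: $- \frac{25955}{29312} \approx -0.88547$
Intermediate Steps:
$P = -4730$ ($P = \left(\left(24 - 48\right) + 67\right) \left(-110\right) = \left(-24 + 67\right) \left(-110\right) = 43 \left(-110\right) = -4730$)
$\frac{26089 + S{\left(-134 \right)}}{P - 24582} = \frac{26089 - 134}{-4730 - 24582} = \frac{25955}{-29312} = 25955 \left(- \frac{1}{29312}\right) = - \frac{25955}{29312}$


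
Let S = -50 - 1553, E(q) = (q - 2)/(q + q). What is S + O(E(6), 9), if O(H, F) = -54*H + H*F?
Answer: -1618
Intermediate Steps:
E(q) = (-2 + q)/(2*q) (E(q) = (-2 + q)/((2*q)) = (-2 + q)*(1/(2*q)) = (-2 + q)/(2*q))
O(H, F) = -54*H + F*H
S = -1603
S + O(E(6), 9) = -1603 + ((½)*(-2 + 6)/6)*(-54 + 9) = -1603 + ((½)*(⅙)*4)*(-45) = -1603 + (⅓)*(-45) = -1603 - 15 = -1618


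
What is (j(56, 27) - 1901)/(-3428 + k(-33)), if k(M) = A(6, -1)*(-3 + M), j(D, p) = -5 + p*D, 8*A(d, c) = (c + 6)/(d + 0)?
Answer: 1576/13727 ≈ 0.11481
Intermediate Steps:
A(d, c) = (6 + c)/(8*d) (A(d, c) = ((c + 6)/(d + 0))/8 = ((6 + c)/d)/8 = (6 + c)/(8*d))
j(D, p) = -5 + D*p
k(M) = -5/16 + 5*M/48 (k(M) = ((⅛)*(6 - 1)/6)*(-3 + M) = ((⅛)*(⅙)*5)*(-3 + M) = 5*(-3 + M)/48 = -5/16 + 5*M/48)
(j(56, 27) - 1901)/(-3428 + k(-33)) = ((-5 + 56*27) - 1901)/(-3428 + (-5/16 + (5/48)*(-33))) = ((-5 + 1512) - 1901)/(-3428 + (-5/16 - 55/16)) = (1507 - 1901)/(-3428 - 15/4) = -394/(-13727/4) = -394*(-4/13727) = 1576/13727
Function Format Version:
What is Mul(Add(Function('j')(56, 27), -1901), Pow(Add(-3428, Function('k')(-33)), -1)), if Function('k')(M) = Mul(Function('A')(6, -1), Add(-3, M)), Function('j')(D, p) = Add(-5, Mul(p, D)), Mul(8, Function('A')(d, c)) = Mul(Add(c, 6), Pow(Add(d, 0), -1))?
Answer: Rational(1576, 13727) ≈ 0.11481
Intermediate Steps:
Function('A')(d, c) = Mul(Rational(1, 8), Pow(d, -1), Add(6, c)) (Function('A')(d, c) = Mul(Rational(1, 8), Mul(Add(c, 6), Pow(Add(d, 0), -1))) = Mul(Rational(1, 8), Mul(Add(6, c), Pow(d, -1))) = Mul(Rational(1, 8), Mul(Pow(d, -1), Add(6, c))) = Mul(Rational(1, 8), Pow(d, -1), Add(6, c)))
Function('j')(D, p) = Add(-5, Mul(D, p))
Function('k')(M) = Add(Rational(-5, 16), Mul(Rational(5, 48), M)) (Function('k')(M) = Mul(Mul(Rational(1, 8), Pow(6, -1), Add(6, -1)), Add(-3, M)) = Mul(Mul(Rational(1, 8), Rational(1, 6), 5), Add(-3, M)) = Mul(Rational(5, 48), Add(-3, M)) = Add(Rational(-5, 16), Mul(Rational(5, 48), M)))
Mul(Add(Function('j')(56, 27), -1901), Pow(Add(-3428, Function('k')(-33)), -1)) = Mul(Add(Add(-5, Mul(56, 27)), -1901), Pow(Add(-3428, Add(Rational(-5, 16), Mul(Rational(5, 48), -33))), -1)) = Mul(Add(Add(-5, 1512), -1901), Pow(Add(-3428, Add(Rational(-5, 16), Rational(-55, 16))), -1)) = Mul(Add(1507, -1901), Pow(Add(-3428, Rational(-15, 4)), -1)) = Mul(-394, Pow(Rational(-13727, 4), -1)) = Mul(-394, Rational(-4, 13727)) = Rational(1576, 13727)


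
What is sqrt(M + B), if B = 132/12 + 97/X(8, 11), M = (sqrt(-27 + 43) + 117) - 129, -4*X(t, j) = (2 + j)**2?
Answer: sqrt(119)/13 ≈ 0.83913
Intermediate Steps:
X(t, j) = -(2 + j)**2/4
M = -8 (M = (sqrt(16) + 117) - 129 = (4 + 117) - 129 = 121 - 129 = -8)
B = 1471/169 (B = 132/12 + 97/((-(2 + 11)**2/4)) = 132*(1/12) + 97/((-1/4*13**2)) = 11 + 97/((-1/4*169)) = 11 + 97/(-169/4) = 11 + 97*(-4/169) = 11 - 388/169 = 1471/169 ≈ 8.7041)
sqrt(M + B) = sqrt(-8 + 1471/169) = sqrt(119/169) = sqrt(119)/13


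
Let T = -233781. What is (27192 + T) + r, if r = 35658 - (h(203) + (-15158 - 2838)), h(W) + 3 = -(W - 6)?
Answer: -152735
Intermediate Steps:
h(W) = 3 - W (h(W) = -3 - (W - 6) = -3 - (-6 + W) = -3 + (6 - W) = 3 - W)
r = 53854 (r = 35658 - ((3 - 1*203) + (-15158 - 2838)) = 35658 - ((3 - 203) - 17996) = 35658 - (-200 - 17996) = 35658 - 1*(-18196) = 35658 + 18196 = 53854)
(27192 + T) + r = (27192 - 233781) + 53854 = -206589 + 53854 = -152735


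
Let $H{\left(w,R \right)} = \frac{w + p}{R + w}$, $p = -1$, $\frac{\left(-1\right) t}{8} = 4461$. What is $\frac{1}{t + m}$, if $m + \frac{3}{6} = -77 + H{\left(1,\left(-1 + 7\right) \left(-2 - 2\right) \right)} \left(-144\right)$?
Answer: $- \frac{2}{71531} \approx -2.796 \cdot 10^{-5}$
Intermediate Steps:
$t = -35688$ ($t = \left(-8\right) 4461 = -35688$)
$H{\left(w,R \right)} = \frac{-1 + w}{R + w}$ ($H{\left(w,R \right)} = \frac{w - 1}{R + w} = \frac{-1 + w}{R + w}$)
$m = - \frac{155}{2}$ ($m = - \frac{1}{2} - \left(77 - \frac{-1 + 1}{\left(-1 + 7\right) \left(-2 - 2\right) + 1} \left(-144\right)\right) = - \frac{1}{2} - \left(77 - \frac{1}{6 \left(-4\right) + 1} \cdot 0 \left(-144\right)\right) = - \frac{1}{2} - \left(77 - \frac{1}{-24 + 1} \cdot 0 \left(-144\right)\right) = - \frac{1}{2} - \left(77 - \frac{1}{-23} \cdot 0 \left(-144\right)\right) = - \frac{1}{2} - \left(77 - \left(- \frac{1}{23}\right) 0 \left(-144\right)\right) = - \frac{1}{2} + \left(-77 + 0 \left(-144\right)\right) = - \frac{1}{2} + \left(-77 + 0\right) = - \frac{1}{2} - 77 = - \frac{155}{2} \approx -77.5$)
$\frac{1}{t + m} = \frac{1}{-35688 - \frac{155}{2}} = \frac{1}{- \frac{71531}{2}} = - \frac{2}{71531}$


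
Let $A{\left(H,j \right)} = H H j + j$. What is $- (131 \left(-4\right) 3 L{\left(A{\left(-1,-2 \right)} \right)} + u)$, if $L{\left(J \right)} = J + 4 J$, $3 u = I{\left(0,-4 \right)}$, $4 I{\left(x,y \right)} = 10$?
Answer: $- \frac{188645}{6} \approx -31441.0$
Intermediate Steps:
$I{\left(x,y \right)} = \frac{5}{2}$ ($I{\left(x,y \right)} = \frac{1}{4} \cdot 10 = \frac{5}{2}$)
$u = \frac{5}{6}$ ($u = \frac{1}{3} \cdot \frac{5}{2} = \frac{5}{6} \approx 0.83333$)
$A{\left(H,j \right)} = j + j H^{2}$ ($A{\left(H,j \right)} = H^{2} j + j = j H^{2} + j = j + j H^{2}$)
$L{\left(J \right)} = 5 J$
$- (131 \left(-4\right) 3 L{\left(A{\left(-1,-2 \right)} \right)} + u) = - (131 \left(-4\right) 3 \cdot 5 \left(- 2 \left(1 + \left(-1\right)^{2}\right)\right) + \frac{5}{6}) = - (131 \left(- 12 \cdot 5 \left(- 2 \left(1 + 1\right)\right)\right) + \frac{5}{6}) = - (131 \left(- 12 \cdot 5 \left(\left(-2\right) 2\right)\right) + \frac{5}{6}) = - (131 \left(- 12 \cdot 5 \left(-4\right)\right) + \frac{5}{6}) = - (131 \left(\left(-12\right) \left(-20\right)\right) + \frac{5}{6}) = - (131 \cdot 240 + \frac{5}{6}) = - (31440 + \frac{5}{6}) = \left(-1\right) \frac{188645}{6} = - \frac{188645}{6}$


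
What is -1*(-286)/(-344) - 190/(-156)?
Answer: 2593/6708 ≈ 0.38655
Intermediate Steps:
-1*(-286)/(-344) - 190/(-156) = 286*(-1/344) - 190*(-1/156) = -143/172 + 95/78 = 2593/6708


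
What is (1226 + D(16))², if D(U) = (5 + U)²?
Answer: 2778889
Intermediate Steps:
(1226 + D(16))² = (1226 + (5 + 16)²)² = (1226 + 21²)² = (1226 + 441)² = 1667² = 2778889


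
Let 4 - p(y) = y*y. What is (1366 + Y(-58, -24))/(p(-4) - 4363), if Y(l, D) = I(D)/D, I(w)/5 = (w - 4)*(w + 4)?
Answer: -3748/13125 ≈ -0.28556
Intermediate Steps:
I(w) = 5*(-4 + w)*(4 + w) (I(w) = 5*((w - 4)*(w + 4)) = 5*((-4 + w)*(4 + w)) = 5*(-4 + w)*(4 + w))
Y(l, D) = (-80 + 5*D**2)/D
p(y) = 4 - y**2 (p(y) = 4 - y*y = 4 - y**2)
(1366 + Y(-58, -24))/(p(-4) - 4363) = (1366 + (-80/(-24) + 5*(-24)))/((4 - 1*(-4)**2) - 4363) = (1366 + (-80*(-1/24) - 120))/((4 - 1*16) - 4363) = (1366 + (10/3 - 120))/((4 - 16) - 4363) = (1366 - 350/3)/(-12 - 4363) = (3748/3)/(-4375) = (3748/3)*(-1/4375) = -3748/13125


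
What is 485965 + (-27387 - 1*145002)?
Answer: 313576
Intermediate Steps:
485965 + (-27387 - 1*145002) = 485965 + (-27387 - 145002) = 485965 - 172389 = 313576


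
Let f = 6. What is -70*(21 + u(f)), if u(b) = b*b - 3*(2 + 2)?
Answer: -3150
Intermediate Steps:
u(b) = -12 + b**2 (u(b) = b**2 - 3*4 = b**2 - 12 = -12 + b**2)
-70*(21 + u(f)) = -70*(21 + (-12 + 6**2)) = -70*(21 + (-12 + 36)) = -70*(21 + 24) = -70*45 = -3150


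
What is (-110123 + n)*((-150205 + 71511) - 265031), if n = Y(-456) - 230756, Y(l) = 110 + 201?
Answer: 117061735800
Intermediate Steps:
Y(l) = 311
n = -230445 (n = 311 - 230756 = -230445)
(-110123 + n)*((-150205 + 71511) - 265031) = (-110123 - 230445)*((-150205 + 71511) - 265031) = -340568*(-78694 - 265031) = -340568*(-343725) = 117061735800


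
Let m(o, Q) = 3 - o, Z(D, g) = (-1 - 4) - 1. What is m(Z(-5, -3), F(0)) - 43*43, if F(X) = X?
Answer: -1840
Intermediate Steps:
Z(D, g) = -6 (Z(D, g) = -5 - 1 = -6)
m(Z(-5, -3), F(0)) - 43*43 = (3 - 1*(-6)) - 43*43 = (3 + 6) - 1849 = 9 - 1849 = -1840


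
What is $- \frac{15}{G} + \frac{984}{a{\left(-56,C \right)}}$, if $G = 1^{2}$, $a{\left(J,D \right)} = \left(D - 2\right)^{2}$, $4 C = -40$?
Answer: $- \frac{49}{6} \approx -8.1667$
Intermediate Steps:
$C = -10$ ($C = \frac{1}{4} \left(-40\right) = -10$)
$a{\left(J,D \right)} = \left(-2 + D\right)^{2}$
$G = 1$
$- \frac{15}{G} + \frac{984}{a{\left(-56,C \right)}} = - \frac{15}{1} + \frac{984}{\left(-2 - 10\right)^{2}} = \left(-15\right) 1 + \frac{984}{\left(-12\right)^{2}} = -15 + \frac{984}{144} = -15 + 984 \cdot \frac{1}{144} = -15 + \frac{41}{6} = - \frac{49}{6}$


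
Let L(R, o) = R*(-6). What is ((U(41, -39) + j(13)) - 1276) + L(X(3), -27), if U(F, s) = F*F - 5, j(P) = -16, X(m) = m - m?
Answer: 384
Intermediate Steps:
X(m) = 0
U(F, s) = -5 + F² (U(F, s) = F² - 5 = -5 + F²)
L(R, o) = -6*R
((U(41, -39) + j(13)) - 1276) + L(X(3), -27) = (((-5 + 41²) - 16) - 1276) - 6*0 = (((-5 + 1681) - 16) - 1276) + 0 = ((1676 - 16) - 1276) + 0 = (1660 - 1276) + 0 = 384 + 0 = 384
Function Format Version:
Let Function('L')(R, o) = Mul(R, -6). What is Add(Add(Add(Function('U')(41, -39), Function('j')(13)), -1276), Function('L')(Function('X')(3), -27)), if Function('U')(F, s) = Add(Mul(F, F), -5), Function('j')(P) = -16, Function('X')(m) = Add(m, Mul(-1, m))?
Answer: 384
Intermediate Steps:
Function('X')(m) = 0
Function('U')(F, s) = Add(-5, Pow(F, 2)) (Function('U')(F, s) = Add(Pow(F, 2), -5) = Add(-5, Pow(F, 2)))
Function('L')(R, o) = Mul(-6, R)
Add(Add(Add(Function('U')(41, -39), Function('j')(13)), -1276), Function('L')(Function('X')(3), -27)) = Add(Add(Add(Add(-5, Pow(41, 2)), -16), -1276), Mul(-6, 0)) = Add(Add(Add(Add(-5, 1681), -16), -1276), 0) = Add(Add(Add(1676, -16), -1276), 0) = Add(Add(1660, -1276), 0) = Add(384, 0) = 384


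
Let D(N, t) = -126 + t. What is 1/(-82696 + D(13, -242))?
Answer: -1/83064 ≈ -1.2039e-5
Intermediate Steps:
1/(-82696 + D(13, -242)) = 1/(-82696 + (-126 - 242)) = 1/(-82696 - 368) = 1/(-83064) = -1/83064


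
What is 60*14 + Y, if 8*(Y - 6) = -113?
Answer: 6655/8 ≈ 831.88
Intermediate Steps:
Y = -65/8 (Y = 6 + (⅛)*(-113) = 6 - 113/8 = -65/8 ≈ -8.1250)
60*14 + Y = 60*14 - 65/8 = 840 - 65/8 = 6655/8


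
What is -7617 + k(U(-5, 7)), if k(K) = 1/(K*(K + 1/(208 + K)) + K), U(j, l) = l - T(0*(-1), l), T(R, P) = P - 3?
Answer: -19308884/2535 ≈ -7616.9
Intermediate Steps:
T(R, P) = -3 + P
U(j, l) = 3 (U(j, l) = l - (-3 + l) = l + (3 - l) = 3)
k(K) = 1/(K + K*(K + 1/(208 + K)))
-7617 + k(U(-5, 7)) = -7617 + (208 + 3)/(3*(209 + 3**2 + 209*3)) = -7617 + (1/3)*211/(209 + 9 + 627) = -7617 + (1/3)*211/845 = -7617 + (1/3)*(1/845)*211 = -7617 + 211/2535 = -19308884/2535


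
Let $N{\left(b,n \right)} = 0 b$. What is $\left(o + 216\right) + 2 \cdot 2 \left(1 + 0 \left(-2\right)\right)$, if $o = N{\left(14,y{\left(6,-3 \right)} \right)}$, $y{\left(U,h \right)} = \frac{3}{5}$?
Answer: $220$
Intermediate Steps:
$y{\left(U,h \right)} = \frac{3}{5}$ ($y{\left(U,h \right)} = 3 \cdot \frac{1}{5} = \frac{3}{5}$)
$N{\left(b,n \right)} = 0$
$o = 0$
$\left(o + 216\right) + 2 \cdot 2 \left(1 + 0 \left(-2\right)\right) = \left(0 + 216\right) + 2 \cdot 2 \left(1 + 0 \left(-2\right)\right) = 216 + 4 \left(1 + 0\right) = 216 + 4 \cdot 1 = 216 + 4 = 220$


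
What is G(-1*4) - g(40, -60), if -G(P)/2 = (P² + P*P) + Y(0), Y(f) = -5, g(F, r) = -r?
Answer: -114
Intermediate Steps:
G(P) = 10 - 4*P² (G(P) = -2*((P² + P*P) - 5) = -2*((P² + P²) - 5) = -2*(2*P² - 5) = -2*(-5 + 2*P²) = 10 - 4*P²)
G(-1*4) - g(40, -60) = (10 - 4*(-1*4)²) - (-1)*(-60) = (10 - 4*(-4)²) - 1*60 = (10 - 4*16) - 60 = (10 - 64) - 60 = -54 - 60 = -114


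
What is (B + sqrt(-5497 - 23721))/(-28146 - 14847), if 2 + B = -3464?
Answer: 3466/42993 - I*sqrt(29218)/42993 ≈ 0.080618 - 0.0039758*I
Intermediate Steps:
B = -3466 (B = -2 - 3464 = -3466)
(B + sqrt(-5497 - 23721))/(-28146 - 14847) = (-3466 + sqrt(-5497 - 23721))/(-28146 - 14847) = (-3466 + sqrt(-29218))/(-42993) = (-3466 + I*sqrt(29218))*(-1/42993) = 3466/42993 - I*sqrt(29218)/42993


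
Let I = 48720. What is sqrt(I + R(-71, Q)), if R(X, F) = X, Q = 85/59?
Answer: sqrt(48649) ≈ 220.57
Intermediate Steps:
Q = 85/59 (Q = 85*(1/59) = 85/59 ≈ 1.4407)
sqrt(I + R(-71, Q)) = sqrt(48720 - 71) = sqrt(48649)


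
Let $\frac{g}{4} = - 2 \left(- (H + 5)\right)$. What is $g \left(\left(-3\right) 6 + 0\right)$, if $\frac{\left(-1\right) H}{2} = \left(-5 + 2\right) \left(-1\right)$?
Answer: $144$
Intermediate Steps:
$H = -6$ ($H = - 2 \left(-5 + 2\right) \left(-1\right) = - 2 \left(\left(-3\right) \left(-1\right)\right) = \left(-2\right) 3 = -6$)
$g = -8$ ($g = 4 \left(- 2 \left(- (-6 + 5)\right)\right) = 4 \left(- 2 \left(\left(-1\right) \left(-1\right)\right)\right) = 4 \left(\left(-2\right) 1\right) = 4 \left(-2\right) = -8$)
$g \left(\left(-3\right) 6 + 0\right) = - 8 \left(\left(-3\right) 6 + 0\right) = - 8 \left(-18 + 0\right) = \left(-8\right) \left(-18\right) = 144$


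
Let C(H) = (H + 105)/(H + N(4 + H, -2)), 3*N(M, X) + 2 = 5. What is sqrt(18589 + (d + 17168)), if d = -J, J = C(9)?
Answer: 2*sqrt(223410)/5 ≈ 189.06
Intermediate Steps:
N(M, X) = 1 (N(M, X) = -2/3 + (1/3)*5 = -2/3 + 5/3 = 1)
C(H) = (105 + H)/(1 + H) (C(H) = (H + 105)/(H + 1) = (105 + H)/(1 + H))
J = 57/5 (J = (105 + 9)/(1 + 9) = 114/10 = (1/10)*114 = 57/5 ≈ 11.400)
d = -57/5 (d = -1*57/5 = -57/5 ≈ -11.400)
sqrt(18589 + (d + 17168)) = sqrt(18589 + (-57/5 + 17168)) = sqrt(18589 + 85783/5) = sqrt(178728/5) = 2*sqrt(223410)/5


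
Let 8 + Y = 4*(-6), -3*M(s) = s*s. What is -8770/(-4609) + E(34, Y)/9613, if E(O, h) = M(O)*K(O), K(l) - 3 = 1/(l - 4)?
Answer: 3551346268/1993784265 ≈ 1.7812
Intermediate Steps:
M(s) = -s**2/3 (M(s) = -s*s/3 = -s**2/3)
Y = -32 (Y = -8 + 4*(-6) = -8 - 24 = -32)
K(l) = 3 + 1/(-4 + l) (K(l) = 3 + 1/(l - 4) = 3 + 1/(-4 + l))
E(O, h) = -O**2*(-11 + 3*O)/(3*(-4 + O)) (E(O, h) = (-O**2/3)*((-11 + 3*O)/(-4 + O)) = -O**2*(-11 + 3*O)/(3*(-4 + O)))
-8770/(-4609) + E(34, Y)/9613 = -8770/(-4609) + (34**2*(11/3 - 1*34)/(-4 + 34))/9613 = -8770*(-1/4609) + (1156*(11/3 - 34)/30)*(1/9613) = 8770/4609 + (1156*(1/30)*(-91/3))*(1/9613) = 8770/4609 - 52598/45*1/9613 = 8770/4609 - 52598/432585 = 3551346268/1993784265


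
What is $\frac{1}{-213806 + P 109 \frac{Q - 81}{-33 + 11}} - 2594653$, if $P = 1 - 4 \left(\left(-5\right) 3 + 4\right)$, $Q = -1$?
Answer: $- \frac{5580478480944}{2150761} \approx -2.5947 \cdot 10^{6}$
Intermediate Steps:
$P = 45$ ($P = 1 - 4 \left(-15 + 4\right) = 1 - -44 = 1 + 44 = 45$)
$\frac{1}{-213806 + P 109 \frac{Q - 81}{-33 + 11}} - 2594653 = \frac{1}{-213806 + 45 \cdot 109 \frac{-1 - 81}{-33 + 11}} - 2594653 = \frac{1}{-213806 + 4905 \left(- \frac{82}{-22}\right)} - 2594653 = \frac{1}{-213806 + 4905 \left(\left(-82\right) \left(- \frac{1}{22}\right)\right)} - 2594653 = \frac{1}{-213806 + 4905 \cdot \frac{41}{11}} - 2594653 = \frac{1}{-213806 + \frac{201105}{11}} - 2594653 = \frac{1}{- \frac{2150761}{11}} - 2594653 = - \frac{11}{2150761} - 2594653 = - \frac{5580478480944}{2150761}$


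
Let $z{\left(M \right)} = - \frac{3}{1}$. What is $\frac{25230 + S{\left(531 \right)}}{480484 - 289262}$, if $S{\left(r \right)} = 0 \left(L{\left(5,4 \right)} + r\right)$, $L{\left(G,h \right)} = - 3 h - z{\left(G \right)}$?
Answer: $\frac{12615}{95611} \approx 0.13194$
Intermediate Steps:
$z{\left(M \right)} = -3$ ($z{\left(M \right)} = \left(-3\right) 1 = -3$)
$L{\left(G,h \right)} = 3 - 3 h$ ($L{\left(G,h \right)} = - 3 h - -3 = - 3 h + 3 = 3 - 3 h$)
$S{\left(r \right)} = 0$ ($S{\left(r \right)} = 0 \left(\left(3 - 12\right) + r\right) = 0 \left(-9 + r\right) = 0$)
$\frac{25230 + S{\left(531 \right)}}{480484 - 289262} = \frac{25230 + 0}{480484 - 289262} = \frac{25230}{191222} = 25230 \cdot \frac{1}{191222} = \frac{12615}{95611}$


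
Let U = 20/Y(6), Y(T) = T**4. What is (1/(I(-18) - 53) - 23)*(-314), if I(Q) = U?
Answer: 124081810/17167 ≈ 7227.9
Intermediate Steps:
U = 5/324 (U = 20/(6**4) = 20/1296 = 20*(1/1296) = 5/324 ≈ 0.015432)
I(Q) = 5/324
(1/(I(-18) - 53) - 23)*(-314) = (1/(5/324 - 53) - 23)*(-314) = (1/(-17167/324) - 23)*(-314) = (-324/17167 - 23)*(-314) = -395165/17167*(-314) = 124081810/17167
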